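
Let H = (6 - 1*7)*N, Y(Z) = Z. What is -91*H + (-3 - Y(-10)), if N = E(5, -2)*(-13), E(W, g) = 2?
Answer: -2359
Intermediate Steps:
N = -26 (N = 2*(-13) = -26)
H = 26 (H = (6 - 1*7)*(-26) = (6 - 7)*(-26) = -1*(-26) = 26)
-91*H + (-3 - Y(-10)) = -91*26 + (-3 - 1*(-10)) = -2366 + (-3 + 10) = -2366 + 7 = -2359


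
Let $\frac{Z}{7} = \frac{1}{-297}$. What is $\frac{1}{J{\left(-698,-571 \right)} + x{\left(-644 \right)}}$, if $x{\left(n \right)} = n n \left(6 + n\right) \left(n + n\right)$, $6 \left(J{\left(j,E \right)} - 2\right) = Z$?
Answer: $\frac{1782}{607317752502245} \approx 2.9342 \cdot 10^{-12}$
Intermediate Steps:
$Z = - \frac{7}{297}$ ($Z = \frac{7}{-297} = 7 \left(- \frac{1}{297}\right) = - \frac{7}{297} \approx -0.023569$)
$J{\left(j,E \right)} = \frac{3557}{1782}$ ($J{\left(j,E \right)} = 2 + \frac{1}{6} \left(- \frac{7}{297}\right) = 2 - \frac{7}{1782} = \frac{3557}{1782}$)
$x{\left(n \right)} = 2 n^{3} \left(6 + n\right)$ ($x{\left(n \right)} = n^{2} \left(6 + n\right) 2 n = n^{2} \cdot 2 n \left(6 + n\right) = 2 n^{3} \left(6 + n\right)$)
$\frac{1}{J{\left(-698,-571 \right)} + x{\left(-644 \right)}} = \frac{1}{\frac{3557}{1782} + 2 \left(-644\right)^{3} \left(6 - 644\right)} = \frac{1}{\frac{3557}{1782} + 2 \left(-267089984\right) \left(-638\right)} = \frac{1}{\frac{3557}{1782} + 340806819584} = \frac{1}{\frac{607317752502245}{1782}} = \frac{1782}{607317752502245}$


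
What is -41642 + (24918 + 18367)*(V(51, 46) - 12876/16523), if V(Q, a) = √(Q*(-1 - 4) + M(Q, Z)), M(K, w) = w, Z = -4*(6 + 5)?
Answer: -1245388426/16523 + 43285*I*√299 ≈ -75373.0 + 7.4847e+5*I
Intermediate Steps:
Z = -44 (Z = -4*11 = -44)
V(Q, a) = √(-44 - 5*Q) (V(Q, a) = √(Q*(-1 - 4) - 44) = √(Q*(-5) - 44) = √(-5*Q - 44) = √(-44 - 5*Q))
-41642 + (24918 + 18367)*(V(51, 46) - 12876/16523) = -41642 + (24918 + 18367)*(√(-44 - 5*51) - 12876/16523) = -41642 + 43285*(√(-44 - 255) - 12876*1/16523) = -41642 + 43285*(√(-299) - 12876/16523) = -41642 + 43285*(I*√299 - 12876/16523) = -41642 + 43285*(-12876/16523 + I*√299) = -41642 + (-557337660/16523 + 43285*I*√299) = -1245388426/16523 + 43285*I*√299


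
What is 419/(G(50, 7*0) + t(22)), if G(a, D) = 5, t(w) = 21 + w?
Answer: 419/48 ≈ 8.7292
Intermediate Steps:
419/(G(50, 7*0) + t(22)) = 419/(5 + (21 + 22)) = 419/(5 + 43) = 419/48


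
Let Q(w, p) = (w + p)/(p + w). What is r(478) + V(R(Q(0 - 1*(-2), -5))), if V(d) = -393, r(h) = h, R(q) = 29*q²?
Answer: 85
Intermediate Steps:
Q(w, p) = 1 (Q(w, p) = (p + w)/(p + w) = 1)
r(478) + V(R(Q(0 - 1*(-2), -5))) = 478 - 393 = 85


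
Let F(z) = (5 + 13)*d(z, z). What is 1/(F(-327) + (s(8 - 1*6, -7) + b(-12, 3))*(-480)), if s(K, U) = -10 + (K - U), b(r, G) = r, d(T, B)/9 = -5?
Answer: 1/5430 ≈ 0.00018416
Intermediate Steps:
d(T, B) = -45 (d(T, B) = 9*(-5) = -45)
s(K, U) = -10 + K - U
F(z) = -810 (F(z) = (5 + 13)*(-45) = 18*(-45) = -810)
1/(F(-327) + (s(8 - 1*6, -7) + b(-12, 3))*(-480)) = 1/(-810 + ((-10 + (8 - 1*6) - 1*(-7)) - 12)*(-480)) = 1/(-810 + ((-10 + (8 - 6) + 7) - 12)*(-480)) = 1/(-810 + ((-10 + 2 + 7) - 12)*(-480)) = 1/(-810 + (-1 - 12)*(-480)) = 1/(-810 - 13*(-480)) = 1/(-810 + 6240) = 1/5430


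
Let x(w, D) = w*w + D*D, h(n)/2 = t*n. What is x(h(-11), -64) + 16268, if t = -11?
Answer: 78928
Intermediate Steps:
h(n) = -22*n (h(n) = 2*(-11*n) = -22*n)
x(w, D) = D**2 + w**2 (x(w, D) = w**2 + D**2 = D**2 + w**2)
x(h(-11), -64) + 16268 = ((-64)**2 + (-22*(-11))**2) + 16268 = (4096 + 242**2) + 16268 = (4096 + 58564) + 16268 = 62660 + 16268 = 78928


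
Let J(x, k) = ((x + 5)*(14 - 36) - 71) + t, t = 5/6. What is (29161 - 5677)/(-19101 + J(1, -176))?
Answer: -140904/115819 ≈ -1.2166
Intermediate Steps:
t = 5/6 (t = 5*(1/6) = 5/6 ≈ 0.83333)
J(x, k) = -1081/6 - 22*x (J(x, k) = ((x + 5)*(14 - 36) - 71) + 5/6 = ((5 + x)*(-22) - 71) + 5/6 = ((-110 - 22*x) - 71) + 5/6 = (-181 - 22*x) + 5/6 = -1081/6 - 22*x)
(29161 - 5677)/(-19101 + J(1, -176)) = (29161 - 5677)/(-19101 + (-1081/6 - 22*1)) = 23484/(-19101 + (-1081/6 - 22)) = 23484/(-19101 - 1213/6) = 23484/(-115819/6) = 23484*(-6/115819) = -140904/115819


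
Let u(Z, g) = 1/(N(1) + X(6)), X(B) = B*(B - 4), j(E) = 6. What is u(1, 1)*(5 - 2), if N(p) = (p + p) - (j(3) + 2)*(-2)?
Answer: ⅒ ≈ 0.10000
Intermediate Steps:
X(B) = B*(-4 + B)
N(p) = 16 + 2*p (N(p) = (p + p) - (6 + 2)*(-2) = 2*p - 8*(-2) = 2*p - 1*(-16) = 2*p + 16 = 16 + 2*p)
u(Z, g) = 1/30 (u(Z, g) = 1/((16 + 2*1) + 6*(-4 + 6)) = 1/((16 + 2) + 6*2) = 1/(18 + 12) = 1/30)
u(1, 1)*(5 - 2) = (5 - 2)/30 = (1/30)*3 = ⅒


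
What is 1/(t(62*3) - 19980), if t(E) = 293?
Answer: -1/19687 ≈ -5.0795e-5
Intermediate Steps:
1/(t(62*3) - 19980) = 1/(293 - 19980) = 1/(-19687) = -1/19687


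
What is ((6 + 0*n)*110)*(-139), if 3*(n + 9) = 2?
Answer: -91740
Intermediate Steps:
n = -25/3 (n = -9 + (1/3)*2 = -9 + 2/3 = -25/3 ≈ -8.3333)
((6 + 0*n)*110)*(-139) = ((6 + 0*(-25/3))*110)*(-139) = ((6 + 0)*110)*(-139) = (6*110)*(-139) = 660*(-139) = -91740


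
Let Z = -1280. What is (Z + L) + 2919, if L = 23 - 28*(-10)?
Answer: 1942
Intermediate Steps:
L = 303 (L = 23 + 280 = 303)
(Z + L) + 2919 = (-1280 + 303) + 2919 = -977 + 2919 = 1942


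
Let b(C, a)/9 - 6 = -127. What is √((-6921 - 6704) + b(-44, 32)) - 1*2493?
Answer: -2493 + I*√14714 ≈ -2493.0 + 121.3*I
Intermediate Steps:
b(C, a) = -1089 (b(C, a) = 54 + 9*(-127) = 54 - 1143 = -1089)
√((-6921 - 6704) + b(-44, 32)) - 1*2493 = √((-6921 - 6704) - 1089) - 1*2493 = √(-13625 - 1089) - 2493 = √(-14714) - 2493 = I*√14714 - 2493 = -2493 + I*√14714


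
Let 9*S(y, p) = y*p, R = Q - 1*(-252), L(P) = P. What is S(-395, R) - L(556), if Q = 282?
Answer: -71978/3 ≈ -23993.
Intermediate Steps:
R = 534 (R = 282 - 1*(-252) = 282 + 252 = 534)
S(y, p) = p*y/9 (S(y, p) = (y*p)/9 = (p*y)/9 = p*y/9)
S(-395, R) - L(556) = (1/9)*534*(-395) - 1*556 = -70310/3 - 556 = -71978/3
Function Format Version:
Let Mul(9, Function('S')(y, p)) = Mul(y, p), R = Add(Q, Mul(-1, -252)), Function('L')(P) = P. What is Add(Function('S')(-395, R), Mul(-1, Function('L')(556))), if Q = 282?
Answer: Rational(-71978, 3) ≈ -23993.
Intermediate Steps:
R = 534 (R = Add(282, Mul(-1, -252)) = Add(282, 252) = 534)
Function('S')(y, p) = Mul(Rational(1, 9), p, y) (Function('S')(y, p) = Mul(Rational(1, 9), Mul(y, p)) = Mul(Rational(1, 9), Mul(p, y)) = Mul(Rational(1, 9), p, y))
Add(Function('S')(-395, R), Mul(-1, Function('L')(556))) = Add(Mul(Rational(1, 9), 534, -395), Mul(-1, 556)) = Add(Rational(-70310, 3), -556) = Rational(-71978, 3)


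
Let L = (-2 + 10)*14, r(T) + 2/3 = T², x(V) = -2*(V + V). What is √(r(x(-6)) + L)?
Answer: √6186/3 ≈ 26.217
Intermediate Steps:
x(V) = -4*V
r(T) = -⅔ + T²
L = 112 (L = 8*14 = 112)
√(r(x(-6)) + L) = √((-⅔ + (-4*(-6))²) + 112) = √((-⅔ + 24²) + 112) = √((-⅔ + 576) + 112) = √(1726/3 + 112) = √(2062/3) = √6186/3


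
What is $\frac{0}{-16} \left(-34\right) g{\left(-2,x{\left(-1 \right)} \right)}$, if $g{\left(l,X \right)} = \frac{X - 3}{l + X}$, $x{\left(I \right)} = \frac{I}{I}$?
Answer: $0$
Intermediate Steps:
$x{\left(I \right)} = 1$
$g{\left(l,X \right)} = \frac{-3 + X}{X + l}$
$\frac{0}{-16} \left(-34\right) g{\left(-2,x{\left(-1 \right)} \right)} = \frac{0}{-16} \left(-34\right) \frac{-3 + 1}{1 - 2} = 0 \left(- \frac{1}{16}\right) \left(-34\right) \frac{1}{-1} \left(-2\right) = 0 \left(-34\right) \left(\left(-1\right) \left(-2\right)\right) = 0 \cdot 2 = 0$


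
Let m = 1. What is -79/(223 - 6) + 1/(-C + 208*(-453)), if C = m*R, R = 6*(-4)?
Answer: -8302801/22805832 ≈ -0.36406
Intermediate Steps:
R = -24
C = -24 (C = 1*(-24) = -24)
-79/(223 - 6) + 1/(-C + 208*(-453)) = -79/(223 - 6) + 1/((-1*(-24) + 208)*(-453)) = -79/217 - 1/453/(24 + 208) = -79*1/217 - 1/453/232 = -79/217 + (1/232)*(-1/453) = -79/217 - 1/105096 = -8302801/22805832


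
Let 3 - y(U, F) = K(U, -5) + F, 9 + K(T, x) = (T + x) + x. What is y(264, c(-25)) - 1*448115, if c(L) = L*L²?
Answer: -432732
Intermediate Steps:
K(T, x) = -9 + T + 2*x (K(T, x) = -9 + ((T + x) + x) = -9 + (T + 2*x) = -9 + T + 2*x)
c(L) = L³
y(U, F) = 22 - F - U (y(U, F) = 3 - ((-9 + U + 2*(-5)) + F) = 3 - ((-9 + U - 10) + F) = 3 - ((-19 + U) + F) = 3 - (-19 + F + U) = 3 + (19 - F - U) = 22 - F - U)
y(264, c(-25)) - 1*448115 = (22 - 1*(-25)³ - 1*264) - 1*448115 = (22 - 1*(-15625) - 264) - 448115 = (22 + 15625 - 264) - 448115 = 15383 - 448115 = -432732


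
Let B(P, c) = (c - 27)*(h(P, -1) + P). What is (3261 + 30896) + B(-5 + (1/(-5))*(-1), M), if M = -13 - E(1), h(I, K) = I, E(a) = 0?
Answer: 34541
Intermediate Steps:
M = -13 (M = -13 - 1*0 = -13 + 0 = -13)
B(P, c) = 2*P*(-27 + c) (B(P, c) = (c - 27)*(P + P) = (-27 + c)*(2*P) = 2*P*(-27 + c))
(3261 + 30896) + B(-5 + (1/(-5))*(-1), M) = (3261 + 30896) + 2*(-5 + (1/(-5))*(-1))*(-27 - 13) = 34157 + 2*(-5 + (1*(-⅕))*(-1))*(-40) = 34157 + 2*(-5 - ⅕*(-1))*(-40) = 34157 + 2*(-5 + ⅕)*(-40) = 34157 + 2*(-24/5)*(-40) = 34157 + 384 = 34541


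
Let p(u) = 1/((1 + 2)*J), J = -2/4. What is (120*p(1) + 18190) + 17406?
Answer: 35516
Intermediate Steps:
J = -½ (J = -2*¼ = -½ ≈ -0.50000)
p(u) = -⅔ (p(u) = 1/((1 + 2)*(-½)) = -2/3 = (⅓)*(-2) = -⅔)
(120*p(1) + 18190) + 17406 = (120*(-⅔) + 18190) + 17406 = (-80 + 18190) + 17406 = 18110 + 17406 = 35516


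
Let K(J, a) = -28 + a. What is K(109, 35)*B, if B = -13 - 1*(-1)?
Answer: -84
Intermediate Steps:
B = -12 (B = -13 + 1 = -12)
K(109, 35)*B = (-28 + 35)*(-12) = 7*(-12) = -84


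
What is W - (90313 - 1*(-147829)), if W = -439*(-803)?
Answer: 114375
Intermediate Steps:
W = 352517
W - (90313 - 1*(-147829)) = 352517 - (90313 - 1*(-147829)) = 352517 - (90313 + 147829) = 352517 - 1*238142 = 352517 - 238142 = 114375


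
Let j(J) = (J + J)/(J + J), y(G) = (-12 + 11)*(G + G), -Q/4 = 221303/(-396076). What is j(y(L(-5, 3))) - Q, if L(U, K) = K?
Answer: -122284/99019 ≈ -1.2350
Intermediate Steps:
Q = 221303/99019 (Q = -885212/(-396076) = -885212*(-1)/396076 = -4*(-221303/396076) = 221303/99019 ≈ 2.2350)
y(G) = -2*G
j(J) = 1 (j(J) = (2*J)/((2*J)) = (2*J)*(1/(2*J)) = 1)
j(y(L(-5, 3))) - Q = 1 - 1*221303/99019 = 1 - 221303/99019 = -122284/99019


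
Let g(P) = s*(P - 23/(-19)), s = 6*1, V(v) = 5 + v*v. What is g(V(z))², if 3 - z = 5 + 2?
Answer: 6411024/361 ≈ 17759.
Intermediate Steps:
z = -4 (z = 3 - (5 + 2) = 3 - 1*7 = 3 - 7 = -4)
V(v) = 5 + v²
s = 6
g(P) = 138/19 + 6*P (g(P) = 6*(P - 23/(-19)) = 6*(P - 23*(-1/19)) = 6*(P + 23/19) = 6*(23/19 + P) = 138/19 + 6*P)
g(V(z))² = (138/19 + 6*(5 + (-4)²))² = (138/19 + 6*(5 + 16))² = (138/19 + 6*21)² = (138/19 + 126)² = (2532/19)² = 6411024/361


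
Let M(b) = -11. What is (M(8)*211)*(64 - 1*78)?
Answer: 32494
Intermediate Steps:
(M(8)*211)*(64 - 1*78) = (-11*211)*(64 - 1*78) = -2321*(64 - 78) = -2321*(-14) = 32494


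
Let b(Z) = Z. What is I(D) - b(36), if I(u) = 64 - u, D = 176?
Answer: -148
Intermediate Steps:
I(D) - b(36) = (64 - 1*176) - 1*36 = (64 - 176) - 36 = -112 - 36 = -148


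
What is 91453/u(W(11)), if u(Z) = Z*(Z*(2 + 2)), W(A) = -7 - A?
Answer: 91453/1296 ≈ 70.566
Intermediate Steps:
u(Z) = 4*Z² (u(Z) = Z*(Z*4) = Z*(4*Z) = 4*Z²)
91453/u(W(11)) = 91453/((4*(-7 - 1*11)²)) = 91453/((4*(-7 - 11)²)) = 91453/((4*(-18)²)) = 91453/((4*324)) = 91453/1296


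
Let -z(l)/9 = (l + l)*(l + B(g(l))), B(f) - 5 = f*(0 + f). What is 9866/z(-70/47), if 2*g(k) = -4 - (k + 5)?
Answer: 1024317718/49023135 ≈ 20.895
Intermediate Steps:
g(k) = -9/2 - k/2 (g(k) = (-4 - (k + 5))/2 = (-4 - (5 + k))/2 = (-4 + (-5 - k))/2 = (-9 - k)/2 = -9/2 - k/2)
B(f) = 5 + f² (B(f) = 5 + f*(0 + f) = 5 + f*f = 5 + f²)
z(l) = -18*l*(5 + l + (-9/2 - l/2)²) (z(l) = -9*(l + l)*(l + (5 + (-9/2 - l/2)²)) = -9*2*l*(5 + l + (-9/2 - l/2)²) = -18*l*(5 + l + (-9/2 - l/2)²))
9866/z(-70/47) = 9866/((9*(-70/47)*(-101 - (-70/47)² - (-1540)/47)/2)) = 9866/((9*(-70*1/47)*(-101 - (-70*1/47)² - (-1540)/47)/2)) = 9866/(((9/2)*(-70/47)*(-101 - (-70/47)² - 22*(-70/47)))) = 9866/(((9/2)*(-70/47)*(-101 - 1*4900/2209 + 1540/47))) = 9866/(((9/2)*(-70/47)*(-101 - 4900/2209 + 1540/47))) = 9866/(((9/2)*(-70/47)*(-155629/2209))) = 9866/(49023135/103823) = 9866*(103823/49023135) = 1024317718/49023135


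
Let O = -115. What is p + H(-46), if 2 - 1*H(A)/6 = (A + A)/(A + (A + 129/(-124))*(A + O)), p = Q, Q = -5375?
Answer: -217643653/40583 ≈ -5362.9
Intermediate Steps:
p = -5375
H(A) = 12 - 12*A/(A + (-115 + A)*(-129/124 + A)) (H(A) = 12 - 6*(A + A)/(A + (A + 129/(-124))*(A - 115)) = 12 - 6*2*A/(A + (A + 129*(-1/124))*(-115 + A)) = 12 - 6*2*A/(A + (A - 129/124)*(-115 + A)) = 12 - 6*2*A/(A + (-129/124 + A)*(-115 + A)) = 12 - 6*2*A/(A + (-115 + A)*(-129/124 + A)) = 12 - 12*A/(A + (-115 + A)*(-129/124 + A)))
p + H(-46) = -5375 + 12*(14835 - 14389*(-46) + 124*(-46)**2)/(14835 - 14265*(-46) + 124*(-46)**2) = -5375 + 12*(14835 + 661894 + 124*2116)/(14835 + 656190 + 124*2116) = -5375 + 12*(14835 + 661894 + 262384)/(14835 + 656190 + 262384) = -5375 + 12*939113/933409 = -5375 + 12*(1/933409)*939113 = -5375 + 489972/40583 = -217643653/40583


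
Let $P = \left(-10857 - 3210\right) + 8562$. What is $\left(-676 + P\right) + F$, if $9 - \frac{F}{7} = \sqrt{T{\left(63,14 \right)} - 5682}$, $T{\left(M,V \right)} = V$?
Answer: $-6118 - 14 i \sqrt{1417} \approx -6118.0 - 527.0 i$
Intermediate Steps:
$P = -5505$ ($P = -14067 + 8562 = -5505$)
$F = 63 - 14 i \sqrt{1417}$ ($F = 63 - 7 \sqrt{14 - 5682} = 63 - 7 \sqrt{-5668} = 63 - 7 \cdot 2 i \sqrt{1417} = 63 - 14 i \sqrt{1417} \approx 63.0 - 527.0 i$)
$\left(-676 + P\right) + F = \left(-676 - 5505\right) + \left(63 - 14 i \sqrt{1417}\right) = -6181 + \left(63 - 14 i \sqrt{1417}\right) = -6118 - 14 i \sqrt{1417}$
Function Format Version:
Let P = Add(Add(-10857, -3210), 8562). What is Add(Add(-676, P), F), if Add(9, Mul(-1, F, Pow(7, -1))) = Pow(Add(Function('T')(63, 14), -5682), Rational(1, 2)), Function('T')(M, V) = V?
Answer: Add(-6118, Mul(-14, I, Pow(1417, Rational(1, 2)))) ≈ Add(-6118.0, Mul(-527.00, I))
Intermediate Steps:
P = -5505 (P = Add(-14067, 8562) = -5505)
F = Add(63, Mul(-14, I, Pow(1417, Rational(1, 2)))) (F = Add(63, Mul(-7, Pow(Add(14, -5682), Rational(1, 2)))) = Add(63, Mul(-7, Pow(-5668, Rational(1, 2)))) = Add(63, Mul(-7, Mul(2, I, Pow(1417, Rational(1, 2))))) = Add(63, Mul(-14, I, Pow(1417, Rational(1, 2)))) ≈ Add(63.000, Mul(-527.00, I)))
Add(Add(-676, P), F) = Add(Add(-676, -5505), Add(63, Mul(-14, I, Pow(1417, Rational(1, 2))))) = Add(-6181, Add(63, Mul(-14, I, Pow(1417, Rational(1, 2))))) = Add(-6118, Mul(-14, I, Pow(1417, Rational(1, 2))))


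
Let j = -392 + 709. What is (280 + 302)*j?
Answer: 184494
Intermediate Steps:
j = 317
(280 + 302)*j = (280 + 302)*317 = 582*317 = 184494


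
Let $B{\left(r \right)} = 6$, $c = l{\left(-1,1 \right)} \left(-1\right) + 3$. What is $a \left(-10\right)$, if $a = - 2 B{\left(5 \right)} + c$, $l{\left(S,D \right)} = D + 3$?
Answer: $130$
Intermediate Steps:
$l{\left(S,D \right)} = 3 + D$
$c = -1$ ($c = \left(3 + 1\right) \left(-1\right) + 3 = 4 \left(-1\right) + 3 = -4 + 3 = -1$)
$a = -13$ ($a = \left(-2\right) 6 - 1 = -12 - 1 = -13$)
$a \left(-10\right) = \left(-13\right) \left(-10\right) = 130$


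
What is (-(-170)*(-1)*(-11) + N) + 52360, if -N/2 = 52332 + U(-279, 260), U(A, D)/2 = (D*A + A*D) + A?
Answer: 531002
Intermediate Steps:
U(A, D) = 2*A + 4*A*D (U(A, D) = 2*((D*A + A*D) + A) = 2*((A*D + A*D) + A) = 2*(2*A*D + A) = 2*(A + 2*A*D) = 2*A + 4*A*D)
N = 476772 (N = -2*(52332 + 2*(-279)*(1 + 2*260)) = -2*(52332 + 2*(-279)*(1 + 520)) = -2*(52332 + 2*(-279)*521) = -2*(52332 - 290718) = -2*(-238386) = 476772)
(-(-170)*(-1)*(-11) + N) + 52360 = (-(-170)*(-1)*(-11) + 476772) + 52360 = (-34*5*(-11) + 476772) + 52360 = (-170*(-11) + 476772) + 52360 = (1870 + 476772) + 52360 = 478642 + 52360 = 531002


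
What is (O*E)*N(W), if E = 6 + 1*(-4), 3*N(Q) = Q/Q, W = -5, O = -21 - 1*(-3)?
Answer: -12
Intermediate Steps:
O = -18 (O = -21 + 3 = -18)
N(Q) = ⅓ (N(Q) = (Q/Q)/3 = (⅓)*1 = ⅓)
E = 2 (E = 6 - 4 = 2)
(O*E)*N(W) = -18*2*(⅓) = -36*⅓ = -12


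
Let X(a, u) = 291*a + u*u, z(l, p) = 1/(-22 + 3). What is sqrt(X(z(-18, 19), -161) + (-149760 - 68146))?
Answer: 3*I*sqrt(7701346)/19 ≈ 438.18*I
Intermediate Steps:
z(l, p) = -1/19 (z(l, p) = 1/(-19) = -1/19)
X(a, u) = u**2 + 291*a (X(a, u) = 291*a + u**2 = u**2 + 291*a)
sqrt(X(z(-18, 19), -161) + (-149760 - 68146)) = sqrt(((-161)**2 + 291*(-1/19)) + (-149760 - 68146)) = sqrt((25921 - 291/19) - 217906) = sqrt(492208/19 - 217906) = sqrt(-3648006/19) = 3*I*sqrt(7701346)/19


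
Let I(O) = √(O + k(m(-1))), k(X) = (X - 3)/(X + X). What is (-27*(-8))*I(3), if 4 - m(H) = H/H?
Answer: 216*√3 ≈ 374.12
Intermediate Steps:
m(H) = 3 (m(H) = 4 - H/H = 4 - 1*1 = 4 - 1 = 3)
k(X) = (-3 + X)/(2*X) (k(X) = (-3 + X)/((2*X)) = (-3 + X)*(1/(2*X)) = (-3 + X)/(2*X))
I(O) = √O (I(O) = √(O + (½)*(-3 + 3)/3) = √(O + (½)*(⅓)*0) = √(O + 0) = √O)
(-27*(-8))*I(3) = (-27*(-8))*√3 = 216*√3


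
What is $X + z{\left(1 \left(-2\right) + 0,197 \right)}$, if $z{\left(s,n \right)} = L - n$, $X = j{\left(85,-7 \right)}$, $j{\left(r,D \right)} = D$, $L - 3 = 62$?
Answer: $-139$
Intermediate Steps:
$L = 65$ ($L = 3 + 62 = 65$)
$X = -7$
$z{\left(s,n \right)} = 65 - n$
$X + z{\left(1 \left(-2\right) + 0,197 \right)} = -7 + \left(65 - 197\right) = -7 - 132 = -139$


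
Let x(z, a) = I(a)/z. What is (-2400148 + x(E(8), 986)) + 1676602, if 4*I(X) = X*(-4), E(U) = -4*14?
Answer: -20258795/28 ≈ -7.2353e+5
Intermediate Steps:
E(U) = -56
I(X) = -X (I(X) = (X*(-4))/4 = (-4*X)/4 = -X)
x(z, a) = -a/z (x(z, a) = (-a)/z = -a/z)
(-2400148 + x(E(8), 986)) + 1676602 = (-2400148 - 1*986/(-56)) + 1676602 = (-2400148 - 1*986*(-1/56)) + 1676602 = (-2400148 + 493/28) + 1676602 = -67203651/28 + 1676602 = -20258795/28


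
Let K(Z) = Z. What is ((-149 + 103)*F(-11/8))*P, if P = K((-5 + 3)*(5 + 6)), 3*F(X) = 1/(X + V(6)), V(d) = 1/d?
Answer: -8096/29 ≈ -279.17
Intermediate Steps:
V(d) = 1/d
F(X) = 1/(3*(1/6 + X)) (F(X) = 1/(3*(X + 1/6)) = 1/(3*(1/6 + X)))
P = -22 (P = (-5 + 3)*(5 + 6) = -2*11 = -22)
((-149 + 103)*F(-11/8))*P = ((-149 + 103)*(2/(1 + 6*(-11/8))))*(-22) = -92/(1 + 6*(-11*1/8))*(-22) = -92/(1 + 6*(-11/8))*(-22) = -92/(1 - 33/4)*(-22) = -92/(-29/4)*(-22) = -92*(-4)/29*(-22) = -46*(-8/29)*(-22) = (368/29)*(-22) = -8096/29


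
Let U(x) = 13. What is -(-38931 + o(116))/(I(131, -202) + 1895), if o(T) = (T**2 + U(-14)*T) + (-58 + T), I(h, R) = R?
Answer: 23909/1693 ≈ 14.122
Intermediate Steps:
o(T) = -58 + T**2 + 14*T (o(T) = (T**2 + 13*T) + (-58 + T) = -58 + T**2 + 14*T)
-(-38931 + o(116))/(I(131, -202) + 1895) = -(-38931 + (-58 + 116**2 + 14*116))/(-202 + 1895) = -(-38931 + (-58 + 13456 + 1624))/1693 = -(-38931 + 15022)/1693 = -(-23909)/1693 = -1*(-23909/1693) = 23909/1693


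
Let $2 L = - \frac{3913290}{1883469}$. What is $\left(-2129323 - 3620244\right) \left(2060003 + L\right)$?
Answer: $- \frac{7436010508617827018}{627823} \approx -1.1844 \cdot 10^{13}$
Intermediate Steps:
$L = - \frac{652215}{627823}$ ($L = \frac{\left(-3913290\right) \frac{1}{1883469}}{2} = \frac{1}{2} \left(- \frac{1304430}{627823}\right) = - \frac{652215}{627823} \approx -1.0389$)
$\left(-2129323 - 3620244\right) \left(2060003 + L\right) = \left(-2129323 - 3620244\right) \left(2060003 - \frac{652215}{627823}\right) = \left(-5749567\right) \frac{1293316611254}{627823} = - \frac{7436010508617827018}{627823}$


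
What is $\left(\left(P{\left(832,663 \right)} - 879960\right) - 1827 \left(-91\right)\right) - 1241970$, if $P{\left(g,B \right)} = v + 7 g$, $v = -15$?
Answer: $-1949864$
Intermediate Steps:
$P{\left(g,B \right)} = -15 + 7 g$
$\left(\left(P{\left(832,663 \right)} - 879960\right) - 1827 \left(-91\right)\right) - 1241970 = \left(\left(\left(-15 + 7 \cdot 832\right) - 879960\right) - 1827 \left(-91\right)\right) - 1241970 = \left(\left(\left(-15 + 5824\right) - 879960\right) - -166257\right) - 1241970 = \left(\left(5809 - 879960\right) + 166257\right) - 1241970 = \left(-874151 + 166257\right) - 1241970 = -707894 - 1241970 = -1949864$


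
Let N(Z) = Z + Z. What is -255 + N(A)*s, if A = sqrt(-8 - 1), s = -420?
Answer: -255 - 2520*I ≈ -255.0 - 2520.0*I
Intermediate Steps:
A = 3*I (A = sqrt(-9) = 3*I ≈ 3.0*I)
N(Z) = 2*Z
-255 + N(A)*s = -255 + (2*(3*I))*(-420) = -255 + (6*I)*(-420) = -255 - 2520*I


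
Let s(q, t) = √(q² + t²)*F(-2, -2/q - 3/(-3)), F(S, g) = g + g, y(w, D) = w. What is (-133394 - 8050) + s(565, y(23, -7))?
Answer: -141444 + 1126*√319754/565 ≈ -1.4032e+5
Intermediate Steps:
F(S, g) = 2*g
s(q, t) = √(q² + t²)*(2 - 4/q) (s(q, t) = √(q² + t²)*(2*(-2/q - 3/(-3))) = √(q² + t²)*(2*(-2/q - 3*(-⅓))) = √(q² + t²)*(2*(-2/q + 1)) = √(q² + t²)*(2*(1 - 2/q)) = √(q² + t²)*(2 - 4/q))
(-133394 - 8050) + s(565, y(23, -7)) = (-133394 - 8050) + 2*√(565² + 23²)*(-2 + 565)/565 = -141444 + 2*(1/565)*√(319225 + 529)*563 = -141444 + 2*(1/565)*√319754*563 = -141444 + 1126*√319754/565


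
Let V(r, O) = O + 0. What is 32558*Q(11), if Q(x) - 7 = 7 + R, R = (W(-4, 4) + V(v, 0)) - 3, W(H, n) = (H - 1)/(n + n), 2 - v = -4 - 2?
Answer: 1351157/4 ≈ 3.3779e+5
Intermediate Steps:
v = 8 (v = 2 - (-4 - 2) = 2 - 1*(-6) = 2 + 6 = 8)
W(H, n) = (-1 + H)/(2*n) (W(H, n) = (-1 + H)/((2*n)) = (-1 + H)*(1/(2*n)) = (-1 + H)/(2*n))
V(r, O) = O
R = -29/8 (R = ((1/2)*(-1 - 4)/4 + 0) - 3 = ((1/2)*(1/4)*(-5) + 0) - 3 = (-5/8 + 0) - 3 = -5/8 - 3 = -29/8 ≈ -3.6250)
Q(x) = 83/8 (Q(x) = 7 + (7 - 29/8) = 7 + 27/8 = 83/8)
32558*Q(11) = 32558*(83/8) = 1351157/4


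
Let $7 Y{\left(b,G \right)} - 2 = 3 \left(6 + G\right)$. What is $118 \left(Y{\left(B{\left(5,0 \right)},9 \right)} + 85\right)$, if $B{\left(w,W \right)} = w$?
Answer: $\frac{75756}{7} \approx 10822.0$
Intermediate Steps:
$Y{\left(b,G \right)} = \frac{20}{7} + \frac{3 G}{7}$ ($Y{\left(b,G \right)} = \frac{2}{7} + \frac{3 \left(6 + G\right)}{7} = \frac{2}{7} + \frac{18 + 3 G}{7} = \frac{2}{7} + \left(\frac{18}{7} + \frac{3 G}{7}\right) = \frac{20}{7} + \frac{3 G}{7}$)
$118 \left(Y{\left(B{\left(5,0 \right)},9 \right)} + 85\right) = 118 \left(\left(\frac{20}{7} + \frac{3}{7} \cdot 9\right) + 85\right) = 118 \left(\left(\frac{20}{7} + \frac{27}{7}\right) + 85\right) = 118 \left(\frac{47}{7} + 85\right) = 118 \cdot \frac{642}{7} = \frac{75756}{7}$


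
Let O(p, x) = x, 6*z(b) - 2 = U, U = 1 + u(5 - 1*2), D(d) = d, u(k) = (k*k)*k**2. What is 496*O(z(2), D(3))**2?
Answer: 4464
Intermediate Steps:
u(k) = k**4 (u(k) = k**2*k**2 = k**4)
U = 82 (U = 1 + (5 - 1*2)**4 = 1 + (5 - 2)**4 = 1 + 3**4 = 1 + 81 = 82)
z(b) = 14 (z(b) = 1/3 + (1/6)*82 = 1/3 + 41/3 = 14)
496*O(z(2), D(3))**2 = 496*3**2 = 496*9 = 4464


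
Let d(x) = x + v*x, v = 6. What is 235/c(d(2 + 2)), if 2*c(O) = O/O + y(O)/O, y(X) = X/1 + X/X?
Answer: 13160/57 ≈ 230.88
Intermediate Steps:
y(X) = 1 + X (y(X) = X*1 + 1 = X + 1 = 1 + X)
d(x) = 7*x (d(x) = x + 6*x = 7*x)
c(O) = ½ + (1 + O)/(2*O) (c(O) = (O/O + (1 + O)/O)/2 = (1 + (1 + O)/O)/2 = ½ + (1 + O)/(2*O))
235/c(d(2 + 2)) = 235/(((½ + 7*(2 + 2))/((7*(2 + 2))))) = 235/(((½ + 7*4)/((7*4)))) = 235/(((½ + 28)/28)) = 235/(((1/28)*(57/2))) = 235/(57/56) = 235*(56/57) = 13160/57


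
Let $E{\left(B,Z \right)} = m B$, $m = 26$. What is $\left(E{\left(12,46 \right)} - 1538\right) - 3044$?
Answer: $-4270$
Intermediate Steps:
$E{\left(B,Z \right)} = 26 B$
$\left(E{\left(12,46 \right)} - 1538\right) - 3044 = \left(26 \cdot 12 - 1538\right) - 3044 = \left(312 - 1538\right) - 3044 = -1226 - 3044 = -4270$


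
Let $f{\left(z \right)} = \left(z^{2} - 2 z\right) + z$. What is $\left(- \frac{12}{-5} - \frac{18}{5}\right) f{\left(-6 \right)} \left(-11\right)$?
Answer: $\frac{2772}{5} \approx 554.4$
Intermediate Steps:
$f{\left(z \right)} = z^{2} - z$
$\left(- \frac{12}{-5} - \frac{18}{5}\right) f{\left(-6 \right)} \left(-11\right) = \left(- \frac{12}{-5} - \frac{18}{5}\right) \left(- 6 \left(-1 - 6\right)\right) \left(-11\right) = \left(\left(-12\right) \left(- \frac{1}{5}\right) - \frac{18}{5}\right) \left(\left(-6\right) \left(-7\right)\right) \left(-11\right) = \left(\frac{12}{5} - \frac{18}{5}\right) 42 \left(-11\right) = \left(- \frac{6}{5}\right) 42 \left(-11\right) = \left(- \frac{252}{5}\right) \left(-11\right) = \frac{2772}{5}$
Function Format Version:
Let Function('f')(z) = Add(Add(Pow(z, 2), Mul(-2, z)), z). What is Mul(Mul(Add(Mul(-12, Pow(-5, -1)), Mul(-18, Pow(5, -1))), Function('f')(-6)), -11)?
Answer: Rational(2772, 5) ≈ 554.40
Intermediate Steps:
Function('f')(z) = Add(Pow(z, 2), Mul(-1, z))
Mul(Mul(Add(Mul(-12, Pow(-5, -1)), Mul(-18, Pow(5, -1))), Function('f')(-6)), -11) = Mul(Mul(Add(Mul(-12, Pow(-5, -1)), Mul(-18, Pow(5, -1))), Mul(-6, Add(-1, -6))), -11) = Mul(Mul(Add(Mul(-12, Rational(-1, 5)), Mul(-18, Rational(1, 5))), Mul(-6, -7)), -11) = Mul(Mul(Add(Rational(12, 5), Rational(-18, 5)), 42), -11) = Mul(Mul(Rational(-6, 5), 42), -11) = Mul(Rational(-252, 5), -11) = Rational(2772, 5)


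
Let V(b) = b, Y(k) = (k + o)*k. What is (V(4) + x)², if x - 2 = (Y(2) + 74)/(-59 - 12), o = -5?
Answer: 128164/5041 ≈ 25.424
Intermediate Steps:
Y(k) = k*(-5 + k) (Y(k) = (k - 5)*k = (-5 + k)*k = k*(-5 + k))
x = 74/71 (x = 2 + (2*(-5 + 2) + 74)/(-59 - 12) = 2 + (2*(-3) + 74)/(-71) = 2 + (-6 + 74)*(-1/71) = 2 + 68*(-1/71) = 2 - 68/71 = 74/71 ≈ 1.0423)
(V(4) + x)² = (4 + 74/71)² = (358/71)² = 128164/5041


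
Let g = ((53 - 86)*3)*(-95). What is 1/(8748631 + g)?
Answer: 1/8758036 ≈ 1.1418e-7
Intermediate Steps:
g = 9405 (g = -33*3*(-95) = -99*(-95) = 9405)
1/(8748631 + g) = 1/(8748631 + 9405) = 1/8758036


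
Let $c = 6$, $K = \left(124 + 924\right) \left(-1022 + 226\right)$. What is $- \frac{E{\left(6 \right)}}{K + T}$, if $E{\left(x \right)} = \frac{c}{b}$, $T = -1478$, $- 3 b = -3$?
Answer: $\frac{1}{139281} \approx 7.1797 \cdot 10^{-6}$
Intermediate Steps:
$b = 1$ ($b = \left(- \frac{1}{3}\right) \left(-3\right) = 1$)
$K = -834208$ ($K = 1048 \left(-796\right) = -834208$)
$E{\left(x \right)} = 6$ ($E{\left(x \right)} = \frac{6}{1} = 6 \cdot 1 = 6$)
$- \frac{E{\left(6 \right)}}{K + T} = - \frac{6}{-834208 - 1478} = - \frac{6}{-835686} = - \frac{\left(-1\right) 6}{835686} = \left(-1\right) \left(- \frac{1}{139281}\right) = \frac{1}{139281}$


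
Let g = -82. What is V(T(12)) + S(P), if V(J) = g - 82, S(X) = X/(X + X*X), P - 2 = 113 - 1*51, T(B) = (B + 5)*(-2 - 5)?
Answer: -10659/65 ≈ -163.98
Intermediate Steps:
T(B) = -35 - 7*B (T(B) = (5 + B)*(-7) = -35 - 7*B)
P = 64 (P = 2 + (113 - 1*51) = 2 + (113 - 51) = 2 + 62 = 64)
S(X) = X/(X + X²)
V(J) = -164 (V(J) = -82 - 82 = -164)
V(T(12)) + S(P) = -164 + 1/(1 + 64) = -164 + 1/65 = -10659/65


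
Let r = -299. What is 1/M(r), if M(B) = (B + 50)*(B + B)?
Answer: 1/148902 ≈ 6.7158e-6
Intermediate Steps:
M(B) = 2*B*(50 + B) (M(B) = (50 + B)*(2*B) = 2*B*(50 + B))
1/M(r) = 1/(2*(-299)*(50 - 299)) = 1/(2*(-299)*(-249)) = 1/148902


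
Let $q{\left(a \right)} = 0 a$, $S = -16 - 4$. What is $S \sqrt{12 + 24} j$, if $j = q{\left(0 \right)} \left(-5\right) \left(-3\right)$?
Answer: $0$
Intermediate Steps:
$S = -20$ ($S = -16 - 4 = -20$)
$q{\left(a \right)} = 0$
$j = 0$ ($j = 0 \left(-5\right) \left(-3\right) = 0 \left(-3\right) = 0$)
$S \sqrt{12 + 24} j = - 20 \sqrt{12 + 24} \cdot 0 = - 20 \sqrt{36} \cdot 0 = \left(-20\right) 6 \cdot 0 = \left(-120\right) 0 = 0$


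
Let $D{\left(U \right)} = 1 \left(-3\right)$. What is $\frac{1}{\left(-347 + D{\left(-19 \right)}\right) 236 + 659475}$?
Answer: $\frac{1}{576875} \approx 1.7335 \cdot 10^{-6}$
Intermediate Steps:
$D{\left(U \right)} = -3$
$\frac{1}{\left(-347 + D{\left(-19 \right)}\right) 236 + 659475} = \frac{1}{\left(-347 - 3\right) 236 + 659475} = \frac{1}{\left(-350\right) 236 + 659475} = \frac{1}{-82600 + 659475} = \frac{1}{576875}$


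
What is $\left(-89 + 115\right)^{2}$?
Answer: $676$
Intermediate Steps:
$\left(-89 + 115\right)^{2} = 26^{2} = 676$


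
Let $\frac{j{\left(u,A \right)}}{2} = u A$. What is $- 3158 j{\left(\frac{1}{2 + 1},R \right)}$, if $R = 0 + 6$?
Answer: $-12632$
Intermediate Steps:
$R = 6$
$j{\left(u,A \right)} = 2 A u$ ($j{\left(u,A \right)} = 2 u A = 2 A u$)
$- 3158 j{\left(\frac{1}{2 + 1},R \right)} = - 3158 \cdot 2 \cdot 6 \frac{1}{2 + 1} = - 3158 \cdot 2 \cdot 6 \cdot \frac{1}{3} = \left(-3158\right) 4 = -12632$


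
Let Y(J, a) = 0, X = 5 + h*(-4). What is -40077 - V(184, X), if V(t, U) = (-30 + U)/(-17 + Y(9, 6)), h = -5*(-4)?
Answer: -681414/17 ≈ -40083.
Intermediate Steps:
h = 20
X = -75 (X = 5 + 20*(-4) = 5 - 80 = -75)
V(t, U) = 30/17 - U/17 (V(t, U) = (-30 + U)/(-17 + 0) = (-30 + U)/(-17) = (-30 + U)*(-1/17) = 30/17 - U/17)
-40077 - V(184, X) = -40077 - (30/17 - 1/17*(-75)) = -40077 - (30/17 + 75/17) = -40077 - 1*105/17 = -40077 - 105/17 = -681414/17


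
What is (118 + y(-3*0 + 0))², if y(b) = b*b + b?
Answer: 13924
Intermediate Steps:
y(b) = b + b² (y(b) = b² + b = b + b²)
(118 + y(-3*0 + 0))² = (118 + (-3*0 + 0)*(1 + (-3*0 + 0)))² = (118 + (0 + 0)*(1 + (0 + 0)))² = (118 + 0*(1 + 0))² = (118 + 0*1)² = (118 + 0)² = 118² = 13924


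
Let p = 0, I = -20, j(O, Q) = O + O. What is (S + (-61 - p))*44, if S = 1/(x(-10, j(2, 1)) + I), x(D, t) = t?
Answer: -10747/4 ≈ -2686.8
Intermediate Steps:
j(O, Q) = 2*O
S = -1/16 (S = 1/(2*2 - 20) = 1/(4 - 20) = 1/(-16) = -1/16 ≈ -0.062500)
(S + (-61 - p))*44 = (-1/16 + (-61 - 1*0))*44 = (-1/16 + (-61 + 0))*44 = (-1/16 - 61)*44 = -977/16*44 = -10747/4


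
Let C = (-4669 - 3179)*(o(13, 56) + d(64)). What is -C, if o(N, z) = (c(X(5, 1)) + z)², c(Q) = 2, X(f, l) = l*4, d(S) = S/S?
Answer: 26408520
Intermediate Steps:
d(S) = 1
X(f, l) = 4*l
o(N, z) = (2 + z)²
C = -26408520 (C = (-4669 - 3179)*((2 + 56)² + 1) = -7848*(58² + 1) = -7848*(3364 + 1) = -7848*3365 = -26408520)
-C = -1*(-26408520) = 26408520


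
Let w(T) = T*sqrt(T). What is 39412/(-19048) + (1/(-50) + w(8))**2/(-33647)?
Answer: -417452546131/200283767500 + 16*sqrt(2)/841175 ≈ -2.0843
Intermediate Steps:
w(T) = T**(3/2)
39412/(-19048) + (1/(-50) + w(8))**2/(-33647) = 39412/(-19048) + (1/(-50) + 8**(3/2))**2/(-33647) = 39412*(-1/19048) + (-1/50 + 16*sqrt(2))**2*(-1/33647) = -9853/4762 - (-1/50 + 16*sqrt(2))**2/33647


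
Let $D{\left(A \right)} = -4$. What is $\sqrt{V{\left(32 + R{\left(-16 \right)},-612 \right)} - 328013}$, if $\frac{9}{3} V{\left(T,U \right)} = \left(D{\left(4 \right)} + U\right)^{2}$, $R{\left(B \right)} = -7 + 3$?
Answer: $\frac{i \sqrt{1813749}}{3} \approx 448.92 i$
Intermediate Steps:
$R{\left(B \right)} = -4$
$V{\left(T,U \right)} = \frac{\left(-4 + U\right)^{2}}{3}$
$\sqrt{V{\left(32 + R{\left(-16 \right)},-612 \right)} - 328013} = \sqrt{\frac{\left(-4 - 612\right)^{2}}{3} - 328013} = \sqrt{\frac{\left(-616\right)^{2}}{3} - 328013} = \sqrt{\frac{1}{3} \cdot 379456 - 328013} = \sqrt{\frac{379456}{3} - 328013} = \sqrt{- \frac{604583}{3}} = \frac{i \sqrt{1813749}}{3}$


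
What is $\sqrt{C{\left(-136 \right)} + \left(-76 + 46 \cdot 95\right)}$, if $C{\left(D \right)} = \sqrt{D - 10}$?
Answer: $\sqrt{4294 + i \sqrt{146}} \approx 65.529 + 0.0922 i$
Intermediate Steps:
$C{\left(D \right)} = \sqrt{-10 + D}$
$\sqrt{C{\left(-136 \right)} + \left(-76 + 46 \cdot 95\right)} = \sqrt{\sqrt{-10 - 136} + \left(-76 + 46 \cdot 95\right)} = \sqrt{\sqrt{-146} + \left(-76 + 4370\right)} = \sqrt{i \sqrt{146} + 4294} = \sqrt{4294 + i \sqrt{146}}$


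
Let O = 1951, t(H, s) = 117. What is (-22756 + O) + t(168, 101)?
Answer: -20688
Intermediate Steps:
(-22756 + O) + t(168, 101) = (-22756 + 1951) + 117 = -20805 + 117 = -20688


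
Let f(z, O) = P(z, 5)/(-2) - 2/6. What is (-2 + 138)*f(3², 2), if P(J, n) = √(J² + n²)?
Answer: -136/3 - 68*√106 ≈ -745.44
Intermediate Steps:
f(z, O) = -⅓ - √(25 + z²)/2 (f(z, O) = √(z² + 5²)/(-2) - 2/6 = √(z² + 25)*(-½) - 2*⅙ = √(25 + z²)*(-½) - ⅓ = -√(25 + z²)/2 - ⅓ = -⅓ - √(25 + z²)/2)
(-2 + 138)*f(3², 2) = (-2 + 138)*(-⅓ - √(25 + (3²)²)/2) = 136*(-⅓ - √(25 + 9²)/2) = 136*(-⅓ - √(25 + 81)/2) = 136*(-⅓ - √106/2) = -136/3 - 68*√106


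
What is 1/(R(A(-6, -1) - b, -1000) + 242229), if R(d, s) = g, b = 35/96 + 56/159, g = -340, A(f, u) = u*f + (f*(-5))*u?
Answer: 1/241889 ≈ 4.1341e-6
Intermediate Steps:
A(f, u) = -4*f*u (A(f, u) = f*u + (-5*f)*u = f*u - 5*f*u = -4*f*u)
b = 3647/5088 (b = 35*(1/96) + 56*(1/159) = 35/96 + 56/159 = 3647/5088 ≈ 0.71678)
R(d, s) = -340
1/(R(A(-6, -1) - b, -1000) + 242229) = 1/(-340 + 242229) = 1/241889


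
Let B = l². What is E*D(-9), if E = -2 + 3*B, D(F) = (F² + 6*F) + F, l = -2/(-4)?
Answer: -45/2 ≈ -22.500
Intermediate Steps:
l = ½ (l = -2*(-¼) = ½ ≈ 0.50000)
B = ¼ (B = (½)² = ¼ ≈ 0.25000)
D(F) = F² + 7*F
E = -5/4 (E = -2 + 3*(¼) = -2 + ¾ = -5/4 ≈ -1.2500)
E*D(-9) = -(-45)*(7 - 9)/4 = -(-45)*(-2)/4 = -5/4*18 = -45/2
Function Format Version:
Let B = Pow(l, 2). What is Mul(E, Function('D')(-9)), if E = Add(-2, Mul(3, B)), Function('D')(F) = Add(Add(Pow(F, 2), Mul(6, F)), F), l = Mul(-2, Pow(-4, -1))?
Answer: Rational(-45, 2) ≈ -22.500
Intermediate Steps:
l = Rational(1, 2) (l = Mul(-2, Rational(-1, 4)) = Rational(1, 2) ≈ 0.50000)
B = Rational(1, 4) (B = Pow(Rational(1, 2), 2) = Rational(1, 4) ≈ 0.25000)
Function('D')(F) = Add(Pow(F, 2), Mul(7, F))
E = Rational(-5, 4) (E = Add(-2, Mul(3, Rational(1, 4))) = Add(-2, Rational(3, 4)) = Rational(-5, 4) ≈ -1.2500)
Mul(E, Function('D')(-9)) = Mul(Rational(-5, 4), Mul(-9, Add(7, -9))) = Mul(Rational(-5, 4), Mul(-9, -2)) = Mul(Rational(-5, 4), 18) = Rational(-45, 2)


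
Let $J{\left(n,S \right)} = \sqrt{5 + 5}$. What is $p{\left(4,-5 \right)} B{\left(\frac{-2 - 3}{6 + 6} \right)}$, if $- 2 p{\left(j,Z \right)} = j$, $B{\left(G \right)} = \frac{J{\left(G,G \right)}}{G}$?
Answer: $\frac{24 \sqrt{10}}{5} \approx 15.179$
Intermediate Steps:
$J{\left(n,S \right)} = \sqrt{10}$
$B{\left(G \right)} = \frac{\sqrt{10}}{G}$
$p{\left(j,Z \right)} = - \frac{j}{2}$
$p{\left(4,-5 \right)} B{\left(\frac{-2 - 3}{6 + 6} \right)} = \left(- \frac{1}{2}\right) 4 \frac{\sqrt{10}}{\left(-2 - 3\right) \frac{1}{6 + 6}} = - 2 \frac{\sqrt{10}}{\left(-5\right) \frac{1}{12}} = - 2 \frac{\sqrt{10}}{- \frac{5}{12}} = - 2 \sqrt{10} \left(- \frac{12}{5}\right) = - 2 \left(- \frac{12 \sqrt{10}}{5}\right) = \frac{24 \sqrt{10}}{5}$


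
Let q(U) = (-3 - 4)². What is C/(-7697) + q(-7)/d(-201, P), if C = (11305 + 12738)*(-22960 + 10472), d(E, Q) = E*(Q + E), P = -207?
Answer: 24622819057025/631215576 ≈ 39009.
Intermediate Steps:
q(U) = 49 (q(U) = (-7)² = 49)
d(E, Q) = E*(E + Q)
C = -300248984 (C = 24043*(-12488) = -300248984)
C/(-7697) + q(-7)/d(-201, P) = -300248984/(-7697) + 49/((-201*(-201 - 207))) = -300248984*(-1/7697) + 49/((-201*(-408))) = 300248984/7697 + 49/82008 = 24622819057025/631215576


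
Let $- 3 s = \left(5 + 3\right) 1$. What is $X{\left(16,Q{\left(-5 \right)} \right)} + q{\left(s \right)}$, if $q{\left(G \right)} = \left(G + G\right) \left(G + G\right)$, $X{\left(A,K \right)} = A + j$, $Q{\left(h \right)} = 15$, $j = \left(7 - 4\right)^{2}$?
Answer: $\frac{481}{9} \approx 53.444$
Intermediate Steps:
$j = 9$ ($j = 3^{2} = 9$)
$s = - \frac{8}{3}$ ($s = - \frac{\left(5 + 3\right) 1}{3} = - \frac{8 \cdot 1}{3} = \left(- \frac{1}{3}\right) 8 = - \frac{8}{3} \approx -2.6667$)
$X{\left(A,K \right)} = 9 + A$ ($X{\left(A,K \right)} = A + 9 = 9 + A$)
$q{\left(G \right)} = 4 G^{2}$ ($q{\left(G \right)} = 2 G 2 G = 4 G^{2}$)
$X{\left(16,Q{\left(-5 \right)} \right)} + q{\left(s \right)} = \left(9 + 16\right) + 4 \left(- \frac{8}{3}\right)^{2} = 25 + 4 \cdot \frac{64}{9} = 25 + \frac{256}{9} = \frac{481}{9}$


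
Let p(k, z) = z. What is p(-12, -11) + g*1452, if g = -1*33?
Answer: -47927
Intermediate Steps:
g = -33
p(-12, -11) + g*1452 = -11 - 33*1452 = -11 - 47916 = -47927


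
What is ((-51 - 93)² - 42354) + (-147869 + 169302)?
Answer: -185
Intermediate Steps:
((-51 - 93)² - 42354) + (-147869 + 169302) = ((-144)² - 42354) + 21433 = (20736 - 42354) + 21433 = -21618 + 21433 = -185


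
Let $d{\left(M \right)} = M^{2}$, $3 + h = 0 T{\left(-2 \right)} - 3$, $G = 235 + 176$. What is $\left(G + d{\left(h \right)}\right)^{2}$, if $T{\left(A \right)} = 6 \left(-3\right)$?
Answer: $199809$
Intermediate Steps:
$T{\left(A \right)} = -18$
$G = 411$
$h = -6$ ($h = -3 + \left(0 \left(-18\right) - 3\right) = -3 + \left(0 - 3\right) = -3 - 3 = -6$)
$\left(G + d{\left(h \right)}\right)^{2} = \left(411 + \left(-6\right)^{2}\right)^{2} = \left(411 + 36\right)^{2} = 447^{2} = 199809$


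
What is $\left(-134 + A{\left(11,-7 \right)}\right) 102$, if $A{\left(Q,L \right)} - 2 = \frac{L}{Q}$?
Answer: $- \frac{148818}{11} \approx -13529.0$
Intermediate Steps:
$A{\left(Q,L \right)} = 2 + \frac{L}{Q}$
$\left(-134 + A{\left(11,-7 \right)}\right) 102 = \left(-134 + \left(2 - \frac{7}{11}\right)\right) 102 = \left(-134 + \frac{15}{11}\right) 102 = \left(- \frac{1459}{11}\right) 102 = - \frac{148818}{11}$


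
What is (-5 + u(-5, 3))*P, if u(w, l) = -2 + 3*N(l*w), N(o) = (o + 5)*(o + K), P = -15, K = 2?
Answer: -5745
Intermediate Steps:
N(o) = (2 + o)*(5 + o) (N(o) = (o + 5)*(o + 2) = (5 + o)*(2 + o) = (2 + o)*(5 + o))
u(w, l) = 28 + 3*l**2*w**2 + 21*l*w (u(w, l) = -2 + 3*(10 + (l*w)**2 + 7*(l*w)) = -2 + 3*(10 + l**2*w**2 + 7*l*w) = -2 + (30 + 3*l**2*w**2 + 21*l*w) = 28 + 3*l**2*w**2 + 21*l*w)
(-5 + u(-5, 3))*P = (-5 + (28 + 3*3**2*(-5)**2 + 21*3*(-5)))*(-15) = (-5 + (28 + 3*9*25 - 315))*(-15) = (-5 + (28 + 675 - 315))*(-15) = (-5 + 388)*(-15) = 383*(-15) = -5745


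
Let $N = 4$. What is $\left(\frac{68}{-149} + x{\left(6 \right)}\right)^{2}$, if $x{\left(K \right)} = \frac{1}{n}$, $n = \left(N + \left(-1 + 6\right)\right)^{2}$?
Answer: $\frac{28718881}{145660761} \approx 0.19716$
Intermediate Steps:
$n = 81$ ($n = \left(4 + \left(-1 + 6\right)\right)^{2} = \left(4 + 5\right)^{2} = 9^{2} = 81$)
$x{\left(K \right)} = \frac{1}{81}$
$\left(\frac{68}{-149} + x{\left(6 \right)}\right)^{2} = \left(\frac{68}{-149} + \frac{1}{81}\right)^{2} = \left(68 \left(- \frac{1}{149}\right) + \frac{1}{81}\right)^{2} = \left(- \frac{68}{149} + \frac{1}{81}\right)^{2} = \left(- \frac{5359}{12069}\right)^{2} = \frac{28718881}{145660761}$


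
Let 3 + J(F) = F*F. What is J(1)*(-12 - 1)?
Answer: 26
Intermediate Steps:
J(F) = -3 + F² (J(F) = -3 + F*F = -3 + F²)
J(1)*(-12 - 1) = (-3 + 1²)*(-12 - 1) = (-3 + 1)*(-13) = -2*(-13) = 26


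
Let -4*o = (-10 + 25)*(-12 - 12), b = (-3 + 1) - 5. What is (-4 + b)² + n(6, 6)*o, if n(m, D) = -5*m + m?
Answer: -2039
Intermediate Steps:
n(m, D) = -4*m
b = -7 (b = -2 - 5 = -7)
o = 90 (o = -(-10 + 25)*(-12 - 12)/4 = -15*(-24)/4 = -¼*(-360) = 90)
(-4 + b)² + n(6, 6)*o = (-4 - 7)² - 4*6*90 = (-11)² - 24*90 = 121 - 2160 = -2039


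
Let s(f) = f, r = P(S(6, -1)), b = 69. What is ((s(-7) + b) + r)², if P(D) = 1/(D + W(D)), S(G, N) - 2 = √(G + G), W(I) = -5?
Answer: 11911/3 + 84*√3 ≈ 4115.8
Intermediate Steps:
S(G, N) = 2 + √2*√G (S(G, N) = 2 + √(G + G) = 2 + √(2*G) = 2 + √2*√G)
P(D) = 1/(-5 + D) (P(D) = 1/(D - 5) = 1/(-5 + D))
r = 1/(-3 + 2*√3) (r = 1/(-5 + (2 + √2*√6)) = 1/(-5 + (2 + 2*√3)) = 1/(-3 + 2*√3) ≈ 2.1547)
((s(-7) + b) + r)² = ((-7 + 69) + (1 + 2*√3/3))² = (62 + (1 + 2*√3/3))² = (63 + 2*√3/3)²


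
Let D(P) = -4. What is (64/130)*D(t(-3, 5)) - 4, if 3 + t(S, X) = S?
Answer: -388/65 ≈ -5.9692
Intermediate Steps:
t(S, X) = -3 + S
(64/130)*D(t(-3, 5)) - 4 = (64/130)*(-4) - 4 = (64*(1/130))*(-4) - 4 = (32/65)*(-4) - 4 = -128/65 - 4 = -388/65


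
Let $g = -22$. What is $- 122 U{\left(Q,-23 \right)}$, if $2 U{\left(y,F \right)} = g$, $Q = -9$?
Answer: $1342$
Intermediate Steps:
$U{\left(y,F \right)} = -11$ ($U{\left(y,F \right)} = \frac{1}{2} \left(-22\right) = -11$)
$- 122 U{\left(Q,-23 \right)} = \left(-122\right) \left(-11\right) = 1342$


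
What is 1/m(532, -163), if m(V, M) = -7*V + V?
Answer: -1/3192 ≈ -0.00031328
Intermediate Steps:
m(V, M) = -6*V
1/m(532, -163) = 1/(-6*532) = 1/(-3192) = -1/3192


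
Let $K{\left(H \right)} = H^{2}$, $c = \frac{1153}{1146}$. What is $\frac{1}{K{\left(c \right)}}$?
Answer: $\frac{1313316}{1329409} \approx 0.9879$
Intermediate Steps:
$c = \frac{1153}{1146}$ ($c = 1153 \cdot \frac{1}{1146} = \frac{1153}{1146} \approx 1.0061$)
$\frac{1}{K{\left(c \right)}} = \frac{1}{\left(\frac{1153}{1146}\right)^{2}} = \frac{1}{\frac{1329409}{1313316}} = \frac{1313316}{1329409}$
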